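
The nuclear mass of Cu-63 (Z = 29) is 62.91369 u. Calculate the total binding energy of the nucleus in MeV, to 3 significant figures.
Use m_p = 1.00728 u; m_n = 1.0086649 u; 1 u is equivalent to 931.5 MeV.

551 MeV

Z = 29, so N = A − Z = 63 − 29 = 34.
Mass of separated nucleons = 29(1.00728) + 34(1.0086649) = 29.21112 + 34.2946066 = 63.5057266 u
The mass defect is 63.5057266 − 62.91369 = 0.5920366 u.
Binding energy = Δm·c² = 0.5920366 × 931.5 MeV/u = 551.482 MeV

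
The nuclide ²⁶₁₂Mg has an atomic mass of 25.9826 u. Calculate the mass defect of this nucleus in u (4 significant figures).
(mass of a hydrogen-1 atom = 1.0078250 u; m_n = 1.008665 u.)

Z = 12, so N = A − Z = 26 − 12 = 14.
Mass of separated nucleons = 12(1.0078250) + 14(1.008665) = 12.0939000 + 14.121310 = 26.2152100 u
The mass defect is 26.2152100 − 25.9826 = 0.2326100 u.

0.2326 u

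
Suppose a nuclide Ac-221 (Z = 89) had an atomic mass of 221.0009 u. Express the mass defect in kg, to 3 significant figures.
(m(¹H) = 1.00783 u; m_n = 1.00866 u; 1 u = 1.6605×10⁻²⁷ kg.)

Z = 89, so N = A − Z = 221 − 89 = 132.
Mass of separated nucleons = 89(1.00783) + 132(1.00866) = 89.69687 + 133.14312 = 222.83999 u
The mass defect is 222.83999 − 221.0009 = 1.83909 u.
In SI units: 1.83909 u × 1.6605×10⁻²⁷ kg/u = 3.0538e-27 kg

3.05e-27 kg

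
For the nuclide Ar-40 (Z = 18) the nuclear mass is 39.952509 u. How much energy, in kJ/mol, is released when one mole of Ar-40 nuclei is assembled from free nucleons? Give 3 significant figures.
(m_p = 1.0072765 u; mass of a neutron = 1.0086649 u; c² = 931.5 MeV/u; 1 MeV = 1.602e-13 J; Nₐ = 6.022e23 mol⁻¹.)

3.32e+10 kJ/mol

The nucleus contains 18 protons and 40 − 18 = 22 neutrons.
Total constituent mass: 18 × 1.0072765 + 22 × 1.0086649 = 40.3216048 u
Mass defect Δm = 40.3216048 − 39.952509 = 0.3690958 u
Binding energy = Δm·c² = 0.3690958 × 931.5 MeV/u = 343.813 MeV
Per nucleus in joules: 343.813 MeV × 1.602e-13 J/MeV = 5.5079e-11 J
Per mole: 5.5079e-11 J × 6.022e23 mol⁻¹ = 3.3169e+13 J/mol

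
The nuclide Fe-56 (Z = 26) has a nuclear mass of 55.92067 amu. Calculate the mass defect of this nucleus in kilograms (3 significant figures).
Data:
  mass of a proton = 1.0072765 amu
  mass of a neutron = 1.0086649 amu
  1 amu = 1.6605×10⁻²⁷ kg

Total constituent mass: 26 × 1.0072765 + 30 × 1.0086649 = 56.4491360 amu
Mass defect Δm = 56.4491360 − 55.92067 = 0.5284660 amu
In SI units: 0.5284660 amu × 1.6605×10⁻²⁷ kg/amu = 8.7752e-28 kg

8.78e-28 kg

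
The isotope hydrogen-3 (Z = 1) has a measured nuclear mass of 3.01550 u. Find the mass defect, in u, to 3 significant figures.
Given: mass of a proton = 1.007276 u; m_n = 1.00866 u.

Z = 1, so N = A − Z = 3 − 1 = 2.
Total constituent mass: 1 × 1.007276 + 2 × 1.00866 = 3.024596 u
The mass defect is 3.024596 − 3.01550 = 0.009096 u.

0.00910 u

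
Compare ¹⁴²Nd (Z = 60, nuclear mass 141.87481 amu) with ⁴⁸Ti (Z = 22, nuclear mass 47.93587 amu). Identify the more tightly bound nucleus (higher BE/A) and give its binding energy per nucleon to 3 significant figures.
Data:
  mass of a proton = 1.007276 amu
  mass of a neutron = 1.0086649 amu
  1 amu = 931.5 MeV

⁴⁸Ti; 8.72 MeV/nucleon

¹⁴²Nd: Σm = 60(1.007276) + 82(1.0086649) = 143.1470818 amu; Δm = 1.2722718 amu; E_B = 1185.1 MeV; E_B/A = 8.346 MeV
⁴⁸Ti: Σm = 22(1.007276) + 26(1.0086649) = 48.3853594 amu; Δm = 0.4494894 amu; E_B = 418.70 MeV; E_B/A = 8.723 MeV
⁴⁸Ti has the higher binding energy per nucleon, so it is the more tightly bound nucleus.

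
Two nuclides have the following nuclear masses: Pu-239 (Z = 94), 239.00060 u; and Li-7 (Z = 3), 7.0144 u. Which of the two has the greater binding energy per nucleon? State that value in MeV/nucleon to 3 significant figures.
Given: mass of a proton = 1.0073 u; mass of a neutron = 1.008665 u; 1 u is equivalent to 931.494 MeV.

Pu-239; 7.57 MeV/nucleon

Pu-239: Σm = 94(1.0073) + 145(1.008665) = 240.942625 u; Δm = 1.942025 u; E_B = 1809.0 MeV; E_B/A = 7.569 MeV
Li-7: Σm = 3(1.0073) + 4(1.008665) = 7.056560 u; Δm = 0.042160 u; E_B = 39.272 MeV; E_B/A = 5.610 MeV
Pu-239 has the higher binding energy per nucleon, so it is the more tightly bound nucleus.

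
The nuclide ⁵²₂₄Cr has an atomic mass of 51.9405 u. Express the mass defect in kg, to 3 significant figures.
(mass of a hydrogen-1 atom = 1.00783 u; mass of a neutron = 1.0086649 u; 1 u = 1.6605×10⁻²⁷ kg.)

8.14e-28 kg

Σm = 24·m(¹H) + 28·m_n = 24.18792 + 28.2426172 = 52.4305372 u
The mass defect is 52.4305372 − 51.9405 = 0.4900372 u.
In SI units: 0.4900372 u × 1.6605×10⁻²⁷ kg/u = 8.1371e-28 kg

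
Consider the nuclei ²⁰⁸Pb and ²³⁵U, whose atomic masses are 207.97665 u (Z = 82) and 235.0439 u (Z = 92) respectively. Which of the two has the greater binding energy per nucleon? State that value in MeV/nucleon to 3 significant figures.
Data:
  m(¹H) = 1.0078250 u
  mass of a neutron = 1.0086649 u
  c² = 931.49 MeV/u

²⁰⁸Pb: Σm = 82(1.0078250) + 126(1.0086649) = 209.7334274 u; Δm = 1.7567774 u; E_B = 1636.4 MeV; E_B/A = 7.867 MeV
²³⁵U: Σm = 92(1.0078250) + 143(1.0086649) = 236.9589807 u; Δm = 1.9150807 u; E_B = 1783.9 MeV; E_B/A = 7.591 MeV
²⁰⁸Pb has the higher binding energy per nucleon, so it is the more tightly bound nucleus.

²⁰⁸Pb; 7.87 MeV/nucleon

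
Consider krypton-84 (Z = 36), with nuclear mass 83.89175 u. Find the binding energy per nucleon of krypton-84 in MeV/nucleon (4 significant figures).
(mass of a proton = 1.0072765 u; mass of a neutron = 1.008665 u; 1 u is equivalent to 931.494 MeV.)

8.717 MeV/nucleon

Mass of separated nucleons = 36(1.0072765) + 48(1.008665) = 36.2619540 + 48.415920 = 84.6778740 u
Mass defect Δm = 84.6778740 − 83.89175 = 0.7861240 u
Binding energy = Δm·c² = 0.7861240 × 931.494 MeV/u = 732.2698 MeV
Dividing by A = 84 gives 8.717 MeV per nucleon.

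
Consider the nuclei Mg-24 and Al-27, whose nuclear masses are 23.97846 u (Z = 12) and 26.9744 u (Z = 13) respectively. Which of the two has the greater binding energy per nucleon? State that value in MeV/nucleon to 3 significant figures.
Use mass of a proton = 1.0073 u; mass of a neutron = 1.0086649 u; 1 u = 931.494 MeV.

Al-27; 8.34 MeV/nucleon

Mg-24: Σm = 12(1.0073) + 12(1.0086649) = 24.1915788 u; Δm = 0.2131188 u; E_B = 198.52 MeV; E_B/A = 8.272 MeV
Al-27: Σm = 13(1.0073) + 14(1.0086649) = 27.2162086 u; Δm = 0.2418086 u; E_B = 225.24 MeV; E_B/A = 8.342 MeV
Al-27 has the higher binding energy per nucleon, so it is the more tightly bound nucleus.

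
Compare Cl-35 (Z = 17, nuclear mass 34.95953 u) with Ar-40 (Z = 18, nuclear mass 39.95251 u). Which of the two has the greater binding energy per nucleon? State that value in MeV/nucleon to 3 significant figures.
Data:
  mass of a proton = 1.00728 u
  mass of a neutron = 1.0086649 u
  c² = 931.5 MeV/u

Cl-35: Σm = 17(1.00728) + 18(1.0086649) = 35.2797282 u; Δm = 0.3201982 u; E_B = 298.26 MeV; E_B/A = 8.522 MeV
Ar-40: Σm = 18(1.00728) + 22(1.0086649) = 40.3216678 u; Δm = 0.3691578 u; E_B = 343.87 MeV; E_B/A = 8.597 MeV
Ar-40 has the higher binding energy per nucleon, so it is the more tightly bound nucleus.

Ar-40; 8.60 MeV/nucleon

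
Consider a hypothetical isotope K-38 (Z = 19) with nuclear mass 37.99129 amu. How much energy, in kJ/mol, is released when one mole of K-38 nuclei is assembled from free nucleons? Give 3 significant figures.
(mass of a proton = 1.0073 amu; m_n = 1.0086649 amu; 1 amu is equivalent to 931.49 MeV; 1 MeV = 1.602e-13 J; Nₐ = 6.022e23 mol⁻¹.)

2.80e+10 kJ/mol

With 19 protons and 19 neutrons (A = 38):
Mass of separated nucleons = 19(1.0073) + 19(1.0086649) = 19.1387 + 19.1646331 = 38.3033331 amu
Mass defect Δm = 38.3033331 − 37.99129 = 0.3120431 amu
E_B = 0.3120431 × 931.49 = 290.665 MeV
Per nucleus in joules: 290.665 MeV × 1.602e-13 J/MeV = 4.6565e-11 J
Per mole: 4.6565e-11 J × 6.022e23 mol⁻¹ = 2.8041e+13 J/mol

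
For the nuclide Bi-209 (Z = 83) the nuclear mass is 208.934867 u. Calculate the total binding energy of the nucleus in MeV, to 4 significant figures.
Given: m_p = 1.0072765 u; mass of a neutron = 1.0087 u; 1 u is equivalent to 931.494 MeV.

1644 MeV

Total constituent mass: 83 × 1.0072765 + 126 × 1.0087 = 210.7001495 u
The mass defect is 210.7001495 − 208.934867 = 1.7652825 u.
E_B = 1.7652825 × 931.494 = 1644.35 MeV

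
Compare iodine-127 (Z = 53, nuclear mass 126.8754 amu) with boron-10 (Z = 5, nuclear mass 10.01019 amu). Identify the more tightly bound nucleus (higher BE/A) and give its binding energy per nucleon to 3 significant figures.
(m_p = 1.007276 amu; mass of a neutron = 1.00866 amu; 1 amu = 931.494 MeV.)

iodine-127: Σm = 53(1.007276) + 74(1.00866) = 128.026468 amu; Δm = 1.151068 amu; E_B = 1072.2 MeV; E_B/A = 8.443 MeV
boron-10: Σm = 5(1.007276) + 5(1.00866) = 10.079680 amu; Δm = 0.069490 amu; E_B = 64.730 MeV; E_B/A = 6.473 MeV
iodine-127 has the higher binding energy per nucleon, so it is the more tightly bound nucleus.

iodine-127; 8.44 MeV/nucleon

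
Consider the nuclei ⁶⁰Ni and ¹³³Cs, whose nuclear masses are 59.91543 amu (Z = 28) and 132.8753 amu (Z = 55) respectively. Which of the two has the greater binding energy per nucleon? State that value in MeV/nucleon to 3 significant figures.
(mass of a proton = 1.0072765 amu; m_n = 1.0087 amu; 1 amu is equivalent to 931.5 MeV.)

⁶⁰Ni: Σm = 28(1.0072765) + 32(1.0087) = 60.4821420 amu; Δm = 0.5667120 amu; E_B = 527.89 MeV; E_B/A = 8.798 MeV
¹³³Cs: Σm = 55(1.0072765) + 78(1.0087) = 134.0788075 amu; Δm = 1.2035075 amu; E_B = 1121.1 MeV; E_B/A = 8.429 MeV
⁶⁰Ni has the higher binding energy per nucleon, so it is the more tightly bound nucleus.

⁶⁰Ni; 8.80 MeV/nucleon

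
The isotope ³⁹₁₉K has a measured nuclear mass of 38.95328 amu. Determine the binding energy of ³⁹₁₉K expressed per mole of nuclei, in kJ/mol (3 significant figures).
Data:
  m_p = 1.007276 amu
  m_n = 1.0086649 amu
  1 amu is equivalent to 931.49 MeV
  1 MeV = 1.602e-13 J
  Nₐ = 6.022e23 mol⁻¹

3.22e+10 kJ/mol

With 19 protons and 20 neutrons (A = 39):
Mass of separated nucleons = 19(1.007276) + 20(1.0086649) = 19.138244 + 20.1732980 = 39.3115420 amu
Δm = 39.3115420 − 38.95328 = 0.3582620 amu
Binding energy = Δm·c² = 0.3582620 × 931.49 MeV/amu = 333.717 MeV
Per nucleus in joules: 333.717 MeV × 1.602e-13 J/MeV = 5.3461e-11 J
Per mole: 5.3461e-11 J × 6.022e23 mol⁻¹ = 3.2194e+13 J/mol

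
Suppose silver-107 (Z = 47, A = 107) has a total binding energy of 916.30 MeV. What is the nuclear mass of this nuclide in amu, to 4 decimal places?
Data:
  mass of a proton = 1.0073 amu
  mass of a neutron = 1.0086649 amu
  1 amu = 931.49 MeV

106.8793 amu

Mass defect = 916.30 MeV / (931.49 MeV/amu) = 0.983693 amu
Constituent mass = 47(1.0073) + 60(1.0086649) = 107.8629940 amu
Nuclear mass = 107.8629940 − 0.983693 = 106.8793010 amu ≈ 106.8793 amu (to 4 decimal places)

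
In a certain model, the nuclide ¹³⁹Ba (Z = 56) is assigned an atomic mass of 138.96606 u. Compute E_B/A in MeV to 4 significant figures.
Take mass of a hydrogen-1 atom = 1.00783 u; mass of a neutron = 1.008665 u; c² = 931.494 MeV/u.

Mass of separated nucleons = 56(1.00783) + 83(1.008665) = 56.43848 + 83.719195 = 140.157675 u
Δm = 140.157675 − 138.96606 = 1.191615 u
Converting to energy: 1.191615 u × 931.494 MeV/u = 1109.98 MeV
Per nucleon: 1109.98 / 139 = 7.985 MeV

7.985 MeV/nucleon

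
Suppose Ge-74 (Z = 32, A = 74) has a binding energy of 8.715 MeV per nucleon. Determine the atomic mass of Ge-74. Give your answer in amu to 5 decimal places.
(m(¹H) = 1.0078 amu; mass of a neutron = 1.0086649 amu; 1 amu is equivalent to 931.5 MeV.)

Total binding energy = 74 × 8.715 = 644.910 MeV
Mass defect = 644.910 MeV / (931.5 MeV/amu) = 0.6923349 amu
Constituent mass = 32(1.0078) + 42(1.0086649) = 74.6135258 amu
Atomic mass = 74.6135258 − 0.6923349 = 73.9211909 amu ≈ 73.92119 amu (to 5 decimal places)

73.92119 amu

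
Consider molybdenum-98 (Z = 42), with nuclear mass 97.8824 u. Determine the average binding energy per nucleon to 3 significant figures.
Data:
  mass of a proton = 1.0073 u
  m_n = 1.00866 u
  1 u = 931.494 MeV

The nucleus contains 42 protons and 98 − 42 = 56 neutrons.
Σm = 42·m_p + 56·m_n = 42.3066 + 56.48496 = 98.79156 u
Δm = 98.79156 − 97.8824 = 0.90916 u
Converting to energy: 0.90916 u × 931.494 MeV/u = 846.877 MeV
Per nucleon: 846.877 / 98 = 8.642 MeV

8.64 MeV/nucleon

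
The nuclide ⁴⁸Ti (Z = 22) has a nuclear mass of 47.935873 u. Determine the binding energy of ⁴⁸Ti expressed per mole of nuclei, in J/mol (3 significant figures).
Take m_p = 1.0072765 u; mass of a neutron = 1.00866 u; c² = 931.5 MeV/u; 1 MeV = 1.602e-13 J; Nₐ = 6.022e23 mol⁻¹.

4.04e+13 J/mol

Z = 22, so N = A − Z = 48 − 22 = 26.
Σm = 22·m_p + 26·m_n = 22.1600830 + 26.22516 = 48.3852430 u
The mass defect is 48.3852430 − 47.935873 = 0.4493700 u.
Converting to energy: 0.4493700 u × 931.5 MeV/u = 418.588 MeV
Per nucleus in joules: 418.588 MeV × 1.602e-13 J/MeV = 6.7058e-11 J
Per mole: 6.7058e-11 J × 6.022e23 mol⁻¹ = 4.0382e+13 J/mol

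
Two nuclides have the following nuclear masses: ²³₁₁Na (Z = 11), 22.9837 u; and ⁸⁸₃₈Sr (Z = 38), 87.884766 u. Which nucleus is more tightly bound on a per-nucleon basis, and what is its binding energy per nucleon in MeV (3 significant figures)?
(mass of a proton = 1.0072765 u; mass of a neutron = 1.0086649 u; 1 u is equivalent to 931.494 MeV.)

⁸⁸₃₈Sr; 8.73 MeV/nucleon

²³₁₁Na: Σm = 11(1.0072765) + 12(1.0086649) = 23.1840203 u; Δm = 0.2003203 u; E_B = 186.60 MeV; E_B/A = 8.113 MeV
⁸⁸₃₈Sr: Σm = 38(1.0072765) + 50(1.0086649) = 88.7097520 u; Δm = 0.8249860 u; E_B = 768.47 MeV; E_B/A = 8.733 MeV
⁸⁸₃₈Sr has the higher binding energy per nucleon, so it is the more tightly bound nucleus.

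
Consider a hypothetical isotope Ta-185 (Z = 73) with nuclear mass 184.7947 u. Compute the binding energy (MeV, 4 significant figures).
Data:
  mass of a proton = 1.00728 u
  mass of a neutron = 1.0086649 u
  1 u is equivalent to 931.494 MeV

Mass of separated nucleons = 73(1.00728) + 112(1.0086649) = 73.53144 + 112.9704688 = 186.5019088 u
Mass defect Δm = 186.5019088 − 184.7947 = 1.7072088 u
E_B = 1.7072088 × 931.494 = 1590.25 MeV

1590 MeV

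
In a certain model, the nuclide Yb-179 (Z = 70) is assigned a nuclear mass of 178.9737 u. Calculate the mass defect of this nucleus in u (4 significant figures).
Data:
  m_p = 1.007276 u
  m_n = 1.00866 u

Z = 70, so N = A − Z = 179 − 70 = 109.
Total constituent mass: 70 × 1.007276 + 109 × 1.00866 = 180.453260 u
The mass defect is 180.453260 − 178.9737 = 1.479560 u.

1.480 u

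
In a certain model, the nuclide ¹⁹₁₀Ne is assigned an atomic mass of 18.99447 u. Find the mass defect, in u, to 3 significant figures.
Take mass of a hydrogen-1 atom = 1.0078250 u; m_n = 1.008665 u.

Z = 10, so N = A − Z = 19 − 10 = 9.
Mass of separated nucleons = 10(1.0078250) + 9(1.008665) = 10.0782500 + 9.077985 = 19.1562350 u
Δm = 19.1562350 − 18.99447 = 0.1617650 u

0.162 u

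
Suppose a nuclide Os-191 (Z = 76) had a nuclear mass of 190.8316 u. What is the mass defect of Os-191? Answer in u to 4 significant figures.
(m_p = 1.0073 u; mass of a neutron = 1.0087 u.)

Z = 76, so N = A − Z = 191 − 76 = 115.
Σm = 76·m_p + 115·m_n = 76.5548 + 116.0005 = 192.5553 u
Mass defect Δm = 192.5553 − 190.8316 = 1.7237 u

1.724 u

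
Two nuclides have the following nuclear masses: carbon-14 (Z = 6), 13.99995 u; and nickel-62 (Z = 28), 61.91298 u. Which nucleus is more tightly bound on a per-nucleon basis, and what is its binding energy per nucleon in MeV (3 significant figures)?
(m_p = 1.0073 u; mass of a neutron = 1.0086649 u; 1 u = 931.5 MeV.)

carbon-14: Σm = 6(1.0073) + 8(1.0086649) = 14.1131192 u; Δm = 0.1131692 u; E_B = 105.42 MeV; E_B/A = 7.530 MeV
nickel-62: Σm = 28(1.0073) + 34(1.0086649) = 62.4990066 u; Δm = 0.5860266 u; E_B = 545.884 MeV; E_B/A = 8.8046 MeV
nickel-62 has the higher binding energy per nucleon, so it is the more tightly bound nucleus.

nickel-62; 8.80 MeV/nucleon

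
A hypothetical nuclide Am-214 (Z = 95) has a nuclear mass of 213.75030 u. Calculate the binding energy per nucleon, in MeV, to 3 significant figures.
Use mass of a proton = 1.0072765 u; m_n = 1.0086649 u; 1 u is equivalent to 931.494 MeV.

Z = 95, so N = A − Z = 214 − 95 = 119.
Σm = 95·m_p + 119·m_n = 95.6912675 + 120.0311231 = 215.7223906 u
Δm = 215.7223906 − 213.75030 = 1.9720906 u
Binding energy = Δm·c² = 1.9720906 × 931.494 MeV/u = 1836.99 MeV
Per nucleon: 1836.99 / 214 = 8.584 MeV

8.58 MeV/nucleon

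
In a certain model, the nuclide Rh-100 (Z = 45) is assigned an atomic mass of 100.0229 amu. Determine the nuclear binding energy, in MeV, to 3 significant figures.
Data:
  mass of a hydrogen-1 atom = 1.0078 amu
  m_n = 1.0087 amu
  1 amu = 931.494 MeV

Σm = 45·m(¹H) + 55·m_n = 45.3510 + 55.4785 = 100.8295 amu
Mass defect Δm = 100.8295 − 100.0229 = 0.8066 amu
Binding energy = Δm·c² = 0.8066 × 931.494 MeV/amu = 751.343 MeV

751 MeV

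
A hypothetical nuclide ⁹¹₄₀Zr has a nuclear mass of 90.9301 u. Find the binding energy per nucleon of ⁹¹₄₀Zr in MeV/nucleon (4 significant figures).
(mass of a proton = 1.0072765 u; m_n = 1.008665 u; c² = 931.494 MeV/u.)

8.218 MeV/nucleon

With 40 protons and 51 neutrons (A = 91):
Mass of separated nucleons = 40(1.0072765) + 51(1.008665) = 40.2910600 + 51.441915 = 91.7329750 u
Mass defect Δm = 91.7329750 − 90.9301 = 0.8028750 u
Binding energy = Δm·c² = 0.8028750 × 931.494 MeV/u = 747.873 MeV
Per nucleon: 747.873 / 91 = 8.218 MeV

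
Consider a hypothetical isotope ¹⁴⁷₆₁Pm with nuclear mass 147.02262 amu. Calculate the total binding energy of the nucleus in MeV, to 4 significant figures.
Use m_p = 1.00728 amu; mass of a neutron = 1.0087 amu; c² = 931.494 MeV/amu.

1090 MeV

The nucleus contains 61 protons and 147 − 61 = 86 neutrons.
Σm = 61·m_p + 86·m_n = 61.44408 + 86.7482 = 148.19228 amu
Δm = 148.19228 − 147.02262 = 1.16966 amu
Converting to energy: 1.16966 amu × 931.494 MeV/amu = 1089.53 MeV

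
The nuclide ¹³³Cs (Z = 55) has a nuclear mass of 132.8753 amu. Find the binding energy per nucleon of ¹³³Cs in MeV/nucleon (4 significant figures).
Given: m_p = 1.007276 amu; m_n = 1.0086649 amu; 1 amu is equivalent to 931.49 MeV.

Mass of separated nucleons = 55(1.007276) + 78(1.0086649) = 55.400180 + 78.6758622 = 134.0760422 amu
Mass defect Δm = 134.0760422 − 132.8753 = 1.2007422 amu
Converting to energy: 1.2007422 amu × 931.49 MeV/amu = 1118.48 MeV
Per nucleon: 1118.48 / 133 = 8.410 MeV

8.410 MeV/nucleon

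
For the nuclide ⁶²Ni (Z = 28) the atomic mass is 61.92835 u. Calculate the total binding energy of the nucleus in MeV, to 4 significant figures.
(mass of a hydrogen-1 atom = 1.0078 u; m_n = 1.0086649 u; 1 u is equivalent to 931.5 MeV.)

Z = 28, so N = A − Z = 62 − 28 = 34.
Σm = 28·m(¹H) + 34·m_n = 28.2184 + 34.2946066 = 62.5130066 u
Mass defect Δm = 62.5130066 − 61.92835 = 0.5846566 u
Converting to energy: 0.5846566 u × 931.5 MeV/u = 544.608 MeV

544.6 MeV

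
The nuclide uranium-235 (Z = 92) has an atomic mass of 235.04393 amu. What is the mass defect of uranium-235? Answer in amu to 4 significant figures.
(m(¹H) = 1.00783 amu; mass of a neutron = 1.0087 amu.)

The nucleus contains 92 protons and 235 − 92 = 143 neutrons.
Σm = 92·m(¹H) + 143·m_n = 92.72036 + 144.2441 = 236.96446 amu
Mass defect Δm = 236.96446 − 235.04393 = 1.92053 amu

1.921 amu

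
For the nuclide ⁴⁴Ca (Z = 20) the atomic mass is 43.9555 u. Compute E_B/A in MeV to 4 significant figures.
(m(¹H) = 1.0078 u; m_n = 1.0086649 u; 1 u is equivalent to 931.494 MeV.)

8.647 MeV/nucleon

The nucleus contains 20 protons and 44 − 20 = 24 neutrons.
Σm = 20·m(¹H) + 24·m_n = 20.1560 + 24.2079576 = 44.3639576 u
Mass defect Δm = 44.3639576 − 43.9555 = 0.4084576 u
Binding energy = Δm·c² = 0.4084576 × 931.494 MeV/u = 380.476 MeV
BE/A = 380.476 MeV / 44 = 8.647 MeV/nucleon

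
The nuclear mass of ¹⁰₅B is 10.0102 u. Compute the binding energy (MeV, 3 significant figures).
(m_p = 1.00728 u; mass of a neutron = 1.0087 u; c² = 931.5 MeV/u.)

Mass of separated nucleons = 5(1.00728) + 5(1.0087) = 5.03640 + 5.0435 = 10.07990 u
Mass defect Δm = 10.07990 − 10.0102 = 0.06970 u
E_B = 0.06970 × 931.5 = 64.9256 MeV

64.9 MeV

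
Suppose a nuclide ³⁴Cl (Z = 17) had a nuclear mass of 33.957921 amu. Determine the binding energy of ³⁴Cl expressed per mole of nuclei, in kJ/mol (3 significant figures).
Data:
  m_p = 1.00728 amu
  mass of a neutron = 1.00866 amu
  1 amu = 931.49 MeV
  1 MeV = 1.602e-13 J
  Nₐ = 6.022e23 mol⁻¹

Σm = 17·m_p + 17·m_n = 17.12376 + 17.14722 = 34.27098 amu
Mass defect Δm = 34.27098 − 33.957921 = 0.313059 amu
E_B = 0.313059 × 931.49 = 291.611 MeV
Per nucleus in joules: 291.611 MeV × 1.602e-13 J/MeV = 4.6716e-11 J
Per mole: 4.6716e-11 J × 6.022e23 mol⁻¹ = 2.8132e+13 J/mol

2.81e+10 kJ/mol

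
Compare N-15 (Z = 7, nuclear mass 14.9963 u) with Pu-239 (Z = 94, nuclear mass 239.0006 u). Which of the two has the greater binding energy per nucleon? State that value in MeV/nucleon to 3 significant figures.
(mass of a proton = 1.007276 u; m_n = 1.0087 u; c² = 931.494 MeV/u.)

N-15: Σm = 7(1.007276) + 8(1.0087) = 15.120532 u; Δm = 0.124232 u; E_B = 115.7214 MeV; E_B/A = 7.7148 MeV
Pu-239: Σm = 94(1.007276) + 145(1.0087) = 240.945444 u; Δm = 1.944844 u; E_B = 1811.6 MeV; E_B/A = 7.580 MeV
N-15 has the higher binding energy per nucleon, so it is the more tightly bound nucleus.

N-15; 7.71 MeV/nucleon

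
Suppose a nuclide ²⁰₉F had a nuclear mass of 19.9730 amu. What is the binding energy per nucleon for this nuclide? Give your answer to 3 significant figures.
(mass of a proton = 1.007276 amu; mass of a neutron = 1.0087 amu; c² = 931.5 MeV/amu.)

The nucleus contains 9 protons and 20 − 9 = 11 neutrons.
Mass of separated nucleons = 9(1.007276) + 11(1.0087) = 9.065484 + 11.0957 = 20.161184 amu
The mass defect is 20.161184 − 19.9730 = 0.188184 amu.
Converting to energy: 0.188184 amu × 931.5 MeV/amu = 175.293 MeV
Per nucleon: 175.293 / 20 = 8.7647 MeV

8.76 MeV/nucleon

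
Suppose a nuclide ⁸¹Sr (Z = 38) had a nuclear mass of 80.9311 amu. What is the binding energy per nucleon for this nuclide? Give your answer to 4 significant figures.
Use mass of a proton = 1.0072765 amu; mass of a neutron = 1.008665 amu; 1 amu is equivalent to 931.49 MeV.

8.257 MeV/nucleon

The nucleus contains 38 protons and 81 − 38 = 43 neutrons.
Σm = 38·m_p + 43·m_n = 38.2765070 + 43.372595 = 81.6491020 amu
The mass defect is 81.6491020 − 80.9311 = 0.7180020 amu.
E_B = 0.7180020 × 931.49 = 668.812 MeV
Dividing by A = 81 gives 8.257 MeV per nucleon.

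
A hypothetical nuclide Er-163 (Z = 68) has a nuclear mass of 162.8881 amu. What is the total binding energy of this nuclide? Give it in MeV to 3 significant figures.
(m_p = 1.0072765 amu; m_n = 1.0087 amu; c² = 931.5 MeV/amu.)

Σm = 68·m_p + 95·m_n = 68.4948020 + 95.8265 = 164.3213020 amu
The mass defect is 164.3213020 − 162.8881 = 1.4332020 amu.
E_B = 1.4332020 × 931.5 = 1335.03 MeV

1340 MeV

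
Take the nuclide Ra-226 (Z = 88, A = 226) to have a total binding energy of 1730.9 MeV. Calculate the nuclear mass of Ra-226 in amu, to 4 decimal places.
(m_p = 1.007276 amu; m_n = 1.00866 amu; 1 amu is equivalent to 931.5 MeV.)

225.9772 amu

Mass defect = 1730.9 MeV / (931.5 MeV/amu) = 1.858186 amu
Constituent mass = 88(1.007276) + 138(1.00866) = 227.835368 amu
Nuclear mass = 227.835368 − 1.858186 = 225.977182 amu ≈ 225.9772 amu (to 4 decimal places)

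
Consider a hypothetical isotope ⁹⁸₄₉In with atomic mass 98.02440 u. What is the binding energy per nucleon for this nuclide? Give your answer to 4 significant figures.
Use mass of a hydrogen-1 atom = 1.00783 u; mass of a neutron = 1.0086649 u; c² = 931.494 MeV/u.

7.451 MeV/nucleon

The nucleus contains 49 protons and 98 − 49 = 49 neutrons.
Σm = 49·m(¹H) + 49·m_n = 49.38367 + 49.4245801 = 98.8082501 u
Δm = 98.8082501 − 98.02440 = 0.7838501 u
Converting to energy: 0.7838501 u × 931.494 MeV/u = 730.152 MeV
Dividing by A = 98 gives 7.451 MeV per nucleon.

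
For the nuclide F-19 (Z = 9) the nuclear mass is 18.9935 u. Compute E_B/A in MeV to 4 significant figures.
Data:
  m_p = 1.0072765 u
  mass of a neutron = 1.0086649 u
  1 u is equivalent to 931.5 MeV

7.777 MeV/nucleon

Total constituent mass: 9 × 1.0072765 + 10 × 1.0086649 = 19.1521375 u
Δm = 19.1521375 − 18.9935 = 0.1586375 u
Converting to energy: 0.1586375 u × 931.5 MeV/u = 147.771 MeV
Dividing by A = 19 gives 7.777 MeV per nucleon.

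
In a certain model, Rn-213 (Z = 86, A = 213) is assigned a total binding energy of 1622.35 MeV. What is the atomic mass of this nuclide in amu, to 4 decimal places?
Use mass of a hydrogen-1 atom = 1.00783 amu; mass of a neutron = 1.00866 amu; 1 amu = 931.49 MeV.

Mass defect = 1622.35 MeV / (931.49 MeV/amu) = 1.741672 amu
Constituent mass = 86(1.00783) + 127(1.00866) = 214.77320 amu
Atomic mass = 214.77320 − 1.741672 = 213.031528 amu ≈ 213.0315 amu (to 4 decimal places)

213.0315 amu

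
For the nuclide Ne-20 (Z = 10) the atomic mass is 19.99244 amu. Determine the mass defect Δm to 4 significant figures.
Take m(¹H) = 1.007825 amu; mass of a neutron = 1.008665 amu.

Σm = 10·m(¹H) + 10·m_n = 10.078250 + 10.086650 = 20.164900 amu
Mass defect Δm = 20.164900 − 19.99244 = 0.172460 amu

0.1725 amu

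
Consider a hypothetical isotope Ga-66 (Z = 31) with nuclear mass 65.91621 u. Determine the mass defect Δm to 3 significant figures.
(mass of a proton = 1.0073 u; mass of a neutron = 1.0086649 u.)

0.613 u

Σm = 31·m_p + 35·m_n = 31.2263 + 35.3032715 = 66.5295715 u
The mass defect is 66.5295715 − 65.91621 = 0.6133615 u.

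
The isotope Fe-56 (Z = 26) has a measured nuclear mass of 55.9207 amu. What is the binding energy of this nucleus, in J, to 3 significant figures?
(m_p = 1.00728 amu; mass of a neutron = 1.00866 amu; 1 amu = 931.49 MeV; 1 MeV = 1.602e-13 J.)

With 26 protons and 30 neutrons (A = 56):
Σm = 26·m_p + 30·m_n = 26.18928 + 30.25980 = 56.44908 amu
The mass defect is 56.44908 − 55.9207 = 0.52838 amu.
Converting to energy: 0.52838 amu × 931.49 MeV/amu = 492.181 MeV
In joules: 492.181 MeV × 1.602e-13 J/MeV = 7.8847e-11 J

7.88e-11 J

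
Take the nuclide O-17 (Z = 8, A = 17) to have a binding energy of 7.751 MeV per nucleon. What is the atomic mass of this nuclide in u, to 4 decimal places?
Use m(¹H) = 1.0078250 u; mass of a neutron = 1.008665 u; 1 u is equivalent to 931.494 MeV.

Total binding energy = 17 × 7.751 = 131.767 MeV
Mass defect = 131.767 MeV / (931.494 MeV/u) = 0.141458 u
Constituent mass = 8(1.0078250) + 9(1.008665) = 17.1405850 u
Atomic mass = 17.1405850 − 0.141458 = 16.9991270 u ≈ 16.9991 u (to 4 decimal places)

16.9991 u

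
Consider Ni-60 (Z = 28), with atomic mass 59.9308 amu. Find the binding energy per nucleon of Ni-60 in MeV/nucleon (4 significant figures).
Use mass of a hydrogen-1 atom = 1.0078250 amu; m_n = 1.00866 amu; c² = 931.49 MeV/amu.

8.778 MeV/nucleon

Σm = 28·m(¹H) + 32·m_n = 28.2191000 + 32.27712 = 60.4962200 amu
Δm = 60.4962200 − 59.9308 = 0.5654200 amu
Binding energy = Δm·c² = 0.5654200 × 931.49 MeV/amu = 526.683 MeV
Per nucleon: 526.683 / 60 = 8.778 MeV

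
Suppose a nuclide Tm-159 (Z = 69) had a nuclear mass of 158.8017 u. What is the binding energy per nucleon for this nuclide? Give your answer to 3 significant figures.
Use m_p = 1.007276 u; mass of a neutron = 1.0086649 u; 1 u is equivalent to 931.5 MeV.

8.67 MeV/nucleon

Z = 69, so N = A − Z = 159 − 69 = 90.
Mass of separated nucleons = 69(1.007276) + 90(1.0086649) = 69.502044 + 90.7798410 = 160.2818850 u
Mass defect Δm = 160.2818850 − 158.8017 = 1.4801850 u
Converting to energy: 1.4801850 u × 931.5 MeV/u = 1378.79 MeV
Dividing by A = 159 gives 8.672 MeV per nucleon.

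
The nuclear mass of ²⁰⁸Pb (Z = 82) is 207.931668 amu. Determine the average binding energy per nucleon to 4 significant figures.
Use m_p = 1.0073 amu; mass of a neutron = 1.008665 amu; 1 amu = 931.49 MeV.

Σm = 82·m_p + 126·m_n = 82.5986 + 127.091790 = 209.690390 amu
Mass defect Δm = 209.690390 − 207.931668 = 1.758722 amu
E_B = 1.758722 × 931.49 = 1638.23 MeV
Per nucleon: 1638.23 / 208 = 7.876 MeV

7.876 MeV/nucleon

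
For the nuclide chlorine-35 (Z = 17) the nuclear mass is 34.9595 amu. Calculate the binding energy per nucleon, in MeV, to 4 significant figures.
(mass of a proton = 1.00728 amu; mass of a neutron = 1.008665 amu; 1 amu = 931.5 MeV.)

8.523 MeV/nucleon

Z = 17, so N = A − Z = 35 − 17 = 18.
Σm = 17·m_p + 18·m_n = 17.12376 + 18.155970 = 35.279730 amu
Δm = 35.279730 − 34.9595 = 0.320230 amu
Converting to energy: 0.320230 amu × 931.5 MeV/amu = 298.294 MeV
BE/A = 298.294 MeV / 35 = 8.523 MeV/nucleon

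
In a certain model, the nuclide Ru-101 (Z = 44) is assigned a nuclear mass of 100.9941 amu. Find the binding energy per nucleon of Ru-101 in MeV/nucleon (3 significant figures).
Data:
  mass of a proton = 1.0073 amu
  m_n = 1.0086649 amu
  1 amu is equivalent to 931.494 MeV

7.57 MeV/nucleon

Total constituent mass: 44 × 1.0073 + 57 × 1.0086649 = 101.8150993 amu
The mass defect is 101.8150993 − 100.9941 = 0.8209993 amu.
Converting to energy: 0.8209993 amu × 931.494 MeV/amu = 764.756 MeV
BE/A = 764.756 MeV / 101 = 7.572 MeV/nucleon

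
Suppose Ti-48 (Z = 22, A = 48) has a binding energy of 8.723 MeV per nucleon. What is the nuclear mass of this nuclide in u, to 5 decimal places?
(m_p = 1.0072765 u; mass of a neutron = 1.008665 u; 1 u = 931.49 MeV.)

Total binding energy = 48 × 8.723 = 418.704 MeV
Mass defect = 418.704 MeV / (931.49 MeV/u) = 0.4494992 u
Constituent mass = 22(1.0072765) + 26(1.008665) = 48.3853730 u
Nuclear mass = 48.3853730 − 0.4494992 = 47.9358738 u ≈ 47.93587 u (to 5 decimal places)

47.93587 u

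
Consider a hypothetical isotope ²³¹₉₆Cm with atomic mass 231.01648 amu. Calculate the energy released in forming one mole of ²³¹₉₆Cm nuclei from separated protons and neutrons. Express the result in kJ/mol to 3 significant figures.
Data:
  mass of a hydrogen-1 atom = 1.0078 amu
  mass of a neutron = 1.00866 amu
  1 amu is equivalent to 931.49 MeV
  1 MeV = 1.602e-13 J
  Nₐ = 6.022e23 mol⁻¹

Σm = 96·m(¹H) + 135·m_n = 96.7488 + 136.16910 = 232.91790 amu
Δm = 232.91790 − 231.01648 = 1.90142 amu
Converting to energy: 1.90142 amu × 931.49 MeV/amu = 1771.15 MeV
Per nucleus in joules: 1771.15 MeV × 1.602e-13 J/MeV = 2.8374e-10 J
Per mole: 2.8374e-10 J × 6.022e23 mol⁻¹ = 1.7087e+14 J/mol

1.71e+11 kJ/mol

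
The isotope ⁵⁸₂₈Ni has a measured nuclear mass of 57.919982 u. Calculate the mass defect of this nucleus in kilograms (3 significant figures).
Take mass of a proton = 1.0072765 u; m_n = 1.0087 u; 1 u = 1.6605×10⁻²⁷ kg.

The nucleus contains 28 protons and 58 − 28 = 30 neutrons.
Σm = 28·m_p + 30·m_n = 28.2037420 + 30.2610 = 58.4647420 u
The mass defect is 58.4647420 − 57.919982 = 0.5447600 u.
In SI units: 0.5447600 u × 1.6605×10⁻²⁷ kg/u = 9.0457e-28 kg

9.05e-28 kg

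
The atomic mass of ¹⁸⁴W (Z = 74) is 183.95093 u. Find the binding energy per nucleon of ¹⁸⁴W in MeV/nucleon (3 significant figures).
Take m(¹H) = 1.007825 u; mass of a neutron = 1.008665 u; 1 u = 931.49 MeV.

8.01 MeV/nucleon

With 74 protons and 110 neutrons (A = 184):
Σm = 74·m(¹H) + 110·m_n = 74.579050 + 110.953150 = 185.532200 u
Mass defect Δm = 185.532200 − 183.95093 = 1.581270 u
Binding energy = Δm·c² = 1.581270 × 931.49 MeV/u = 1472.94 MeV
Dividing by A = 184 gives 8.005 MeV per nucleon.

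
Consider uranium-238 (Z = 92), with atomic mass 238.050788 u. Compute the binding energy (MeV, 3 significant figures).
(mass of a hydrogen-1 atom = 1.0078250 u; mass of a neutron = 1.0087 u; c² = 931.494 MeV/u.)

1810 MeV

Z = 92, so N = A − Z = 238 − 92 = 146.
Total constituent mass: 92 × 1.0078250 + 146 × 1.0087 = 239.9901000 u
Mass defect Δm = 239.9901000 − 238.050788 = 1.9393120 u
Converting to energy: 1.9393120 u × 931.494 MeV/u = 1806.46 MeV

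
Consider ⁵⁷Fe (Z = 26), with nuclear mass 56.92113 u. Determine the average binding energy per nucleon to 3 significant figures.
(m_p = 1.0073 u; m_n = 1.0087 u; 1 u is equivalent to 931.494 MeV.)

With 26 protons and 31 neutrons (A = 57):
Σm = 26·m_p + 31·m_n = 26.1898 + 31.2697 = 57.4595 u
Δm = 57.4595 − 56.92113 = 0.53837 u
Converting to energy: 0.53837 u × 931.494 MeV/u = 501.488 MeV
Dividing by A = 57 gives 8.798 MeV per nucleon.

8.80 MeV/nucleon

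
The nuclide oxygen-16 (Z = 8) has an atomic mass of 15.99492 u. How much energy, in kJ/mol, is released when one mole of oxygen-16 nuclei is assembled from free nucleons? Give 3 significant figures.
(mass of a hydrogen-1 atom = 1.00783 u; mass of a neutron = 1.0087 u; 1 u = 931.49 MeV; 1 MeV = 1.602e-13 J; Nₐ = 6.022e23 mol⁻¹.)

1.23e+10 kJ/mol

Σm = 8·m(¹H) + 8·m_n = 8.06264 + 8.0696 = 16.13224 u
Δm = 16.13224 − 15.99492 = 0.13732 u
E_B = 0.13732 × 931.49 = 127.912 MeV
Per nucleus in joules: 127.912 MeV × 1.602e-13 J/MeV = 2.0492e-11 J
Per mole: 2.0492e-11 J × 6.022e23 mol⁻¹ = 1.2340e+13 J/mol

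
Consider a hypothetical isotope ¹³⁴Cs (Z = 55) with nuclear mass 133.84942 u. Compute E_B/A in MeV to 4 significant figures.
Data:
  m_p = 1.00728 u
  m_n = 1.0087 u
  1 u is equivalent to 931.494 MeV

With 55 protons and 79 neutrons (A = 134):
Σm = 55·m_p + 79·m_n = 55.40040 + 79.6873 = 135.08770 u
Δm = 135.08770 − 133.84942 = 1.23828 u
E_B = 1.23828 × 931.494 = 1153.45 MeV
Dividing by A = 134 gives 8.608 MeV per nucleon.

8.608 MeV/nucleon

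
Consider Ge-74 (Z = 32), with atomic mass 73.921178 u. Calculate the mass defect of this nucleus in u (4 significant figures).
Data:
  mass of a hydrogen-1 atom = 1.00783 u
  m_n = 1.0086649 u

0.6933 u

Σm = 32·m(¹H) + 42·m_n = 32.25056 + 42.3639258 = 74.6144858 u
Mass defect Δm = 74.6144858 − 73.921178 = 0.6933078 u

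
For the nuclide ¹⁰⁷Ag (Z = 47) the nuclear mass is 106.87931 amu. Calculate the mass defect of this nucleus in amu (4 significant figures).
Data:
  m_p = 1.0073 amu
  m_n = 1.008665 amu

With 47 protons and 60 neutrons (A = 107):
Total constituent mass: 47 × 1.0073 + 60 × 1.008665 = 107.863000 amu
Δm = 107.863000 − 106.87931 = 0.983690 amu

0.9837 amu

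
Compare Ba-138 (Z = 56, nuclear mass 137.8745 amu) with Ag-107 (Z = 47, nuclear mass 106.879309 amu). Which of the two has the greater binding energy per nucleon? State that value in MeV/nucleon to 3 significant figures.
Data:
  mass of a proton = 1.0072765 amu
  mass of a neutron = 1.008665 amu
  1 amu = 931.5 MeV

Ag-107; 8.55 MeV/nucleon

Ba-138: Σm = 56(1.0072765) + 82(1.008665) = 139.1180140 amu; Δm = 1.2435140 amu; E_B = 1158.33 MeV; E_B/A = 8.394 MeV
Ag-107: Σm = 47(1.0072765) + 60(1.008665) = 107.8618955 amu; Δm = 0.9825865 amu; E_B = 915.28 MeV; E_B/A = 8.554 MeV
Ag-107 has the higher binding energy per nucleon, so it is the more tightly bound nucleus.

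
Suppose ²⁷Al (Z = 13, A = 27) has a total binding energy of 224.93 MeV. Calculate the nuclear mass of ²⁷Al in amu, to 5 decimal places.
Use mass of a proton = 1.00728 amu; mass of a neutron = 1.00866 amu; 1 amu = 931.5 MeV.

26.97441 amu

Mass defect = 224.93 MeV / (931.5 MeV/amu) = 0.2414707 amu
Constituent mass = 13(1.00728) + 14(1.00866) = 27.21588 amu
Nuclear mass = 27.21588 − 0.2414707 = 26.9744093 amu ≈ 26.97441 amu (to 5 decimal places)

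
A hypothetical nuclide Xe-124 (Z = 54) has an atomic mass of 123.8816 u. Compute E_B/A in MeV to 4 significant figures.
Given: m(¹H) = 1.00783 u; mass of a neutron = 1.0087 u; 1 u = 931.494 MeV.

With 54 protons and 70 neutrons (A = 124):
Mass of separated nucleons = 54(1.00783) + 70(1.0087) = 54.42282 + 70.6090 = 125.03182 u
Mass defect Δm = 125.03182 − 123.8816 = 1.15022 u
E_B = 1.15022 × 931.494 = 1071.423 MeV
Per nucleon: 1071.423 / 124 = 8.641 MeV

8.641 MeV/nucleon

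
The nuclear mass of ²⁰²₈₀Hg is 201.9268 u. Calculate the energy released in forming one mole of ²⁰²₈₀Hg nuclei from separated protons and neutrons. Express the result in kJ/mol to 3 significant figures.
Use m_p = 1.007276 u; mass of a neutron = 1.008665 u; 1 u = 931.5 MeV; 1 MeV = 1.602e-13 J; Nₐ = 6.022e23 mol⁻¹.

The nucleus contains 80 protons and 202 − 80 = 122 neutrons.
Total constituent mass: 80 × 1.007276 + 122 × 1.008665 = 203.639210 u
Mass defect Δm = 203.639210 − 201.9268 = 1.712410 u
Converting to energy: 1.712410 u × 931.5 MeV/u = 1595.11 MeV
Per nucleus in joules: 1595.11 MeV × 1.602e-13 J/MeV = 2.5554e-10 J
Per mole: 2.5554e-10 J × 6.022e23 mol⁻¹ = 1.5389e+14 J/mol

1.54e+11 kJ/mol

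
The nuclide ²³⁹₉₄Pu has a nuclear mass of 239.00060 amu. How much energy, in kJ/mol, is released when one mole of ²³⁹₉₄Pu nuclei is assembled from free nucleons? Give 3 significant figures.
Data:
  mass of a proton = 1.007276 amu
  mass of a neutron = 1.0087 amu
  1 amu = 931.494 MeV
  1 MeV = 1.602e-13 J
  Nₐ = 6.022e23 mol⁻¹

Z = 94, so N = A − Z = 239 − 94 = 145.
Total constituent mass: 94 × 1.007276 + 145 × 1.0087 = 240.945444 amu
Δm = 240.945444 − 239.00060 = 1.944844 amu
E_B = 1.944844 × 931.494 = 1811.61 MeV
Per nucleus in joules: 1811.61 MeV × 1.602e-13 J/MeV = 2.9022e-10 J
Per mole: 2.9022e-10 J × 6.022e23 mol⁻¹ = 1.7477e+14 J/mol

1.75e+11 kJ/mol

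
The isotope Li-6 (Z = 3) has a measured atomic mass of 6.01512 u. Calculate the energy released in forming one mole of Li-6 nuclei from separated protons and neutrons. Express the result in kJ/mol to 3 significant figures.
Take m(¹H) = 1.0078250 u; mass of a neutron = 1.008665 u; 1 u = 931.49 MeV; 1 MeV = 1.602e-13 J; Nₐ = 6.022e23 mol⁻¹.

3.09e+09 kJ/mol

Z = 3, so N = A − Z = 6 − 3 = 3.
Total constituent mass: 3 × 1.0078250 + 3 × 1.008665 = 6.0494700 u
Mass defect Δm = 6.0494700 − 6.01512 = 0.0343500 u
Converting to energy: 0.0343500 u × 931.49 MeV/u = 31.9967 MeV
Per nucleus in joules: 31.9967 MeV × 1.602e-13 J/MeV = 5.1259e-12 J
Per mole: 5.1259e-12 J × 6.022e23 mol⁻¹ = 3.0868e+12 J/mol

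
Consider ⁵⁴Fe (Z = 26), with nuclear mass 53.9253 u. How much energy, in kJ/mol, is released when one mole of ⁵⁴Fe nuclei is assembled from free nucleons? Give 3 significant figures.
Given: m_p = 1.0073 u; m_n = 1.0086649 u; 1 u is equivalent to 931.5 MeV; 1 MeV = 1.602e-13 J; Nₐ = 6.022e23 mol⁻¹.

4.56e+10 kJ/mol

With 26 protons and 28 neutrons (A = 54):
Total constituent mass: 26 × 1.0073 + 28 × 1.0086649 = 54.4324172 u
Mass defect Δm = 54.4324172 − 53.9253 = 0.5071172 u
E_B = 0.5071172 × 931.5 = 472.380 MeV
Per nucleus in joules: 472.380 MeV × 1.602e-13 J/MeV = 7.5675e-11 J
Per mole: 7.5675e-11 J × 6.022e23 mol⁻¹ = 4.5571e+13 J/mol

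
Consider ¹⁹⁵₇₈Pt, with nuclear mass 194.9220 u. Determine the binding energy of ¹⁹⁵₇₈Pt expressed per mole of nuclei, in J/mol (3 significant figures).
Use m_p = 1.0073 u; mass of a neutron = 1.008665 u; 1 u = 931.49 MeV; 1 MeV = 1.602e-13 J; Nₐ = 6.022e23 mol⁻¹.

Mass of separated nucleons = 78(1.0073) + 117(1.008665) = 78.5694 + 118.013805 = 196.583205 u
Δm = 196.583205 − 194.9220 = 1.661205 u
E_B = 1.661205 × 931.49 = 1547.40 MeV
Per nucleus in joules: 1547.40 MeV × 1.602e-13 J/MeV = 2.4789e-10 J
Per mole: 2.4789e-10 J × 6.022e23 mol⁻¹ = 1.4928e+14 J/mol

1.49e+14 J/mol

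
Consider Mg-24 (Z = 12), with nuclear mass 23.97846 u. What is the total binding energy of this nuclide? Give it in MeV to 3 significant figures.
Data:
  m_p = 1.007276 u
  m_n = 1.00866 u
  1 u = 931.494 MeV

Z = 12, so N = A − Z = 24 − 12 = 12.
Mass of separated nucleons = 12(1.007276) + 12(1.00866) = 12.087312 + 12.10392 = 24.191232 u
Δm = 24.191232 − 23.97846 = 0.212772 u
Binding energy = Δm·c² = 0.212772 × 931.494 MeV/u = 198.196 MeV

198 MeV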